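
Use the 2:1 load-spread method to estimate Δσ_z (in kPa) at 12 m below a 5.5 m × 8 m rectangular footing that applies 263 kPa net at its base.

By the 2:1 method the load spreads at 1 horizontal : 2 vertical, so at depth z the loaded area has grown by z in each plan dimension:
Δσ = qBL/((B+z)(L+z)) = 263×5.5×8/((5.5+12)(8+12)) = 33.063 kPa

Δσ_z ≈ 33.1 kPa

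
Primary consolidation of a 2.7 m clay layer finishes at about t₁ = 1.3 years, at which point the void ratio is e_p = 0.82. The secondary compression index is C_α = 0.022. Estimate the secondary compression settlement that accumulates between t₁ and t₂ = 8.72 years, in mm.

S_s ≈ 27 mm

Secondary compression: S_s = C_α·H/(1+e_p)·log₁₀(t₂/t₁)
S_s = 0.022×2.7/(1+0.82)×log₁₀(8.72/1.3)
    = 0.03264 × 0.8266 = 0.02698 m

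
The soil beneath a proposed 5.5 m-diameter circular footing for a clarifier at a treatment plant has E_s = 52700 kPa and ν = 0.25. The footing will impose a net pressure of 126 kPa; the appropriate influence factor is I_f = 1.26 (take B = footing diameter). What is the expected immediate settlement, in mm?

Immediate (elastic) settlement: S_e = q·B·(1−ν²)/E_s · I_f.
S_e = 126 × 5.5 × (1 − 0.25²) / 52700 × 1.26
    = 126 × 5.5 × 0.9375 / 52700 × 1.26
    = 0.01553 m = 15.53 mm

S_e ≈ 15.5 mm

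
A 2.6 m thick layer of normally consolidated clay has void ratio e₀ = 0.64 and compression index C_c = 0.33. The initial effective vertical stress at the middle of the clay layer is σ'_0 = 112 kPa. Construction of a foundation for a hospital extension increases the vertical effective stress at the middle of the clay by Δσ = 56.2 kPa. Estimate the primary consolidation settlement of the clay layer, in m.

S_c ≈ 0.0924 m

Final effective stress: σ'_f = σ'_0 + Δσ = 112 + 56.2 = 168.2 kPa.
Normally consolidated clay, so the full stress increment lies on the virgin compression line:
S_c = C_c·H/(1+e₀)·log₁₀(σ'_f/σ'_0) = 0.33×2.6/(1+0.64)×log₁₀(168.2/112)
    = 0.52317 × 0.17661 = 0.0924 m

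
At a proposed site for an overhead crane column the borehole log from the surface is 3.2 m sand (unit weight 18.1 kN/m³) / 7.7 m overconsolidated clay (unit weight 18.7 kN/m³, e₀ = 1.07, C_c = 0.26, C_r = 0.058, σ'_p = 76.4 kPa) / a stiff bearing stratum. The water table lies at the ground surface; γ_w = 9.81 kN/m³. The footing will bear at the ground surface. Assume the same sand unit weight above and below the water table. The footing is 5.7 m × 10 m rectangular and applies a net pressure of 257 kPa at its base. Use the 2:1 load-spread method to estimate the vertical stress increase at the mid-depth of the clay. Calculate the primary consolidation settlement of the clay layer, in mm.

S_c ≈ 239 mm

Mid-depth of clay below the ground surface: z = 3.2 + 7.7/2 = 7.05 m.
Total vertical stress at mid-clay: σ_v = 18.1×3.2 + 18.7×3.85 = 129.92 kPa.
Pore pressure: u = 9.81×(7.05 − 0) = 69.16 kPa.
Initial effective stress: σ'_0 = σ_v − u = 129.92 − 69.16 = 60.76 kPa.
Stress increase at mid-clay by the 2:1 spreading method:
Δσ = qBL/((B+z)(L+z)) = 257×5.7×10/((5.7+7.05)(10+7.05)) = 67.387 kPa
Final effective stress: σ'_f = 60.76 + 67.387 = 128.15 kPa.
σ'_f = 128.15 > σ'_p = 76.4 kPa, so the stress path crosses the preconsolidation pressure — recompression up to σ'_p, then virgin compression beyond:
S_c = H/(1+e₀)·[C_r·log₁₀(σ'_p/σ'_0) + C_c·log₁₀(σ'_f/σ'_p)]
    = 7.7/2.07 × [0.058×log₁₀(76.4/60.76) + 0.26×log₁₀(128.15/76.4)]
    = 3.7198 × [0.0057696 + 0.058403] = 0.2387 m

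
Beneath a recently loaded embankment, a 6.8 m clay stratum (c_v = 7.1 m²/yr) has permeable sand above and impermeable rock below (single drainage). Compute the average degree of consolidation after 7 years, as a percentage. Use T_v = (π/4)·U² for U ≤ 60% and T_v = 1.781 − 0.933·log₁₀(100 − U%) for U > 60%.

U ≈ 94.3 %

Drainage path length: H_d = H = 6.8 m (single drainage).
T_v = c_v·t/H_d² = 7.1×7/6.8² = 1.0748.
T_v = 1.0748 corresponds to the U > 60% branch:
U = 1 − 10^((1.781 − T_v)/0.933)/100 = 0.9429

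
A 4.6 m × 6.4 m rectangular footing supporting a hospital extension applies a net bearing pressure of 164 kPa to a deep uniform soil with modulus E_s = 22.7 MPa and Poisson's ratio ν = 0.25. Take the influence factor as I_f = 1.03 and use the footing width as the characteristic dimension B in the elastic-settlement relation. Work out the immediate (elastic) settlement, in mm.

S_e ≈ 32.1 mm

Immediate (elastic) settlement: S_e = q·B·(1−ν²)/E_s · I_f.
E_s = 22.7 MPa = 22700 kPa.
S_e = 164 × 4.6 × (1 − 0.25²) / 22700 × 1.03
    = 164 × 4.6 × 0.9375 / 22700 × 1.03
    = 0.03209 m = 32.09 mm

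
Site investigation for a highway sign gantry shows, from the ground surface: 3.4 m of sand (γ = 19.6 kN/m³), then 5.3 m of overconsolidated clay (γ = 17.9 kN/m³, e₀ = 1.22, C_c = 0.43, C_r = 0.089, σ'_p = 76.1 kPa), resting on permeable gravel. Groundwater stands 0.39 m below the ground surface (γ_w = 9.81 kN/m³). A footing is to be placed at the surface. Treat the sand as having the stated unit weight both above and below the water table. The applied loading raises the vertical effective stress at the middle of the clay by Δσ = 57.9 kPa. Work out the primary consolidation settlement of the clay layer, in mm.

Mid-depth of clay below the ground surface: z = 3.4 + 5.3/2 = 6.05 m.
Total vertical stress at mid-clay: σ_v = 19.6×3.4 + 17.9×2.65 = 114.07 kPa.
Pore pressure: u = 9.81×(6.05 − 0.39) = 55.525 kPa.
Initial effective stress: σ'_0 = σ_v − u = 114.07 − 55.525 = 58.545 kPa.
Final effective stress: σ'_f = 58.545 + 57.9 = 116.44 kPa.
σ'_f = 116.44 > σ'_p = 76.1 kPa, so the stress path crosses the preconsolidation pressure — recompression up to σ'_p, then virgin compression beyond:
S_c = H/(1+e₀)·[C_r·log₁₀(σ'_p/σ'_0) + C_c·log₁₀(σ'_f/σ'_p)]
    = 5.3/2.22 × [0.089×log₁₀(76.1/58.545) + 0.43×log₁₀(116.44/76.1)]
    = 2.3874 × [0.010137 + 0.079429] = 0.2138 m

S_c ≈ 214 mm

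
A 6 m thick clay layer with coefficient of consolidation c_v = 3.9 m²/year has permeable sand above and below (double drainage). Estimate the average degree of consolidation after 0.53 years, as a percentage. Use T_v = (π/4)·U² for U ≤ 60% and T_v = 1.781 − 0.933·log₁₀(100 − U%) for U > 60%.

U ≈ 54.1 %

Drainage path length: H_d = H/2 = 3 m (double drainage).
T_v = c_v·t/H_d² = 3.9×0.53/3² = 0.22967.
T_v = 0.22967 corresponds to the U ≤ 60% branch:
U = √(4T_v/π) = 0.5408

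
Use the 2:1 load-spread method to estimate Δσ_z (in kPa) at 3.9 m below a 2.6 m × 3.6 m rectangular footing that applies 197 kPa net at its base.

Δσ_z ≈ 37.8 kPa

By the 2:1 method the load spreads at 1 horizontal : 2 vertical, so at depth z the loaded area has grown by z in each plan dimension:
Δσ = qBL/((B+z)(L+z)) = 197×2.6×3.6/((2.6+3.9)(3.6+3.9)) = 37.824 kPa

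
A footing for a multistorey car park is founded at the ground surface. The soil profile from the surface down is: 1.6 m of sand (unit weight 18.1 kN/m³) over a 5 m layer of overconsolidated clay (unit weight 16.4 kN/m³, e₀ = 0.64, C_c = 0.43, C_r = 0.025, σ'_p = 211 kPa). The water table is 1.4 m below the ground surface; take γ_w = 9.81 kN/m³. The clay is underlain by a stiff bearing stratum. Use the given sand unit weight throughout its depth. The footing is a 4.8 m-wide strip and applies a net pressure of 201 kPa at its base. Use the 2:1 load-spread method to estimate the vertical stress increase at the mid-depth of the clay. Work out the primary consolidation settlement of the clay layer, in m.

S_c ≈ 0.0414 m

Mid-depth of clay below the ground surface: z = 1.6 + 5/2 = 4.1 m.
Total vertical stress at mid-clay: σ_v = 18.1×1.6 + 16.4×2.5 = 69.96 kPa.
Pore pressure: u = 9.81×(4.1 − 1.4) = 26.487 kPa.
Initial effective stress: σ'_0 = σ_v − u = 69.96 − 26.487 = 43.473 kPa.
Stress increase at mid-clay by the 2:1 spreading method:
Δσ = qB/(B+z) = 201×4.8/(4.8+4.1) = 108.4 kPa
Final effective stress: σ'_f = 43.473 + 108.4 = 151.87 kPa.
σ'_f = 151.87 ≤ σ'_p = 211 kPa, so the clay remains overconsolidated and only the recompression index applies:
S_c = C_r·H/(1+e₀)·log₁₀(σ'_f/σ'_0) = 0.025×5/1.64×log₁₀(151.87/43.473)
    = 0.07622 × 0.54325 = 0.04141 m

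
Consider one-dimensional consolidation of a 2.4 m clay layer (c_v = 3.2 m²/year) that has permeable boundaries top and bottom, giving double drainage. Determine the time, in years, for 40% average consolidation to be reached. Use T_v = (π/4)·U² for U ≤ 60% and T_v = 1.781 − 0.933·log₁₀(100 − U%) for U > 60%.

Drainage path length: H_d = H/2 = 1.2 m (double drainage).
U ≤ 60%: T_v = (π/4)·U² = (π/4)×0.4² = 0.12566.
t = T_v·H_d²/c_v = 0.12566×1.2²/3.2 = 0.05655 years.

t ≈ 0.0565 years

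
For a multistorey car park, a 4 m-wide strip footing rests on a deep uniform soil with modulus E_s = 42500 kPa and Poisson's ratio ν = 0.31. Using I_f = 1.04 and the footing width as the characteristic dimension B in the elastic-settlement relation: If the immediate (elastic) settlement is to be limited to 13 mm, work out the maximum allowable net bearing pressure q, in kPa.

q ≈ 147 kPa

S_e = q·B·(1−ν²)/E_s · I_f  ⇒  q = S_e·E_s / (B·(1−ν²)·I_f).
q = 0.013 × 42500 / (4 × 0.9039 × 1.04) = 146.9 kPa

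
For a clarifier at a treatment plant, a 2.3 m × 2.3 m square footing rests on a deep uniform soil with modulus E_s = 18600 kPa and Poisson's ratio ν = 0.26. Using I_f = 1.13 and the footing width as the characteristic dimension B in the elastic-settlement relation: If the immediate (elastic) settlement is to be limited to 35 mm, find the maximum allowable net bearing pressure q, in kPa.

q ≈ 269 kPa

S_e = q·B·(1−ν²)/E_s · I_f  ⇒  q = S_e·E_s / (B·(1−ν²)·I_f).
q = 0.035 × 18600 / (2.3 × 0.9324 × 1.13) = 268.6 kPa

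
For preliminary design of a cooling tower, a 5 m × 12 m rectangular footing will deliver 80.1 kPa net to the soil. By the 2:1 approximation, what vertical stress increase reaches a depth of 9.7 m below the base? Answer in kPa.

By the 2:1 method the load spreads at 1 horizontal : 2 vertical, so at depth z the loaded area has grown by z in each plan dimension:
Δσ = qBL/((B+z)(L+z)) = 80.1×5×12/((5+9.7)(12+9.7)) = 15.066 kPa

Δσ_z ≈ 15.1 kPa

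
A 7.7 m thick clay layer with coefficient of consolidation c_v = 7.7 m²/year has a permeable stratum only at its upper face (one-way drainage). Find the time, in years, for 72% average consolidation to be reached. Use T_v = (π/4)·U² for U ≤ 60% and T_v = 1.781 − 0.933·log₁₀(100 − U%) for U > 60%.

t ≈ 3.32 years

Drainage path length: H_d = H = 7.7 m (single drainage).
U > 60%: T_v = 1.781 − 0.933·log₁₀(100 − 72) = 0.4308.
t = T_v·H_d²/c_v = 0.4308×7.7²/7.7 = 3.317 years.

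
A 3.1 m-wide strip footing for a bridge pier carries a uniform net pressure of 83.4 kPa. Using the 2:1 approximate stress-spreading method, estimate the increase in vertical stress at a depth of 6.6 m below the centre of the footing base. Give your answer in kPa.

By the 2:1 method the load spreads at 1 horizontal : 2 vertical, so at depth z the loaded area has grown by z in each plan dimension:
Δσ = qB/(B+z) = 83.4×3.1/(3.1+6.6) = 26.654 kPa

Δσ_z ≈ 26.7 kPa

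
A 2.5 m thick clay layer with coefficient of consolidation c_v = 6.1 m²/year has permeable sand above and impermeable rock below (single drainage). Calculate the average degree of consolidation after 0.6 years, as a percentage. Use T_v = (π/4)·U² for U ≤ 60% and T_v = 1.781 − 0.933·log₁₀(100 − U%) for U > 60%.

U ≈ 80.9 %

Drainage path length: H_d = H = 2.5 m (single drainage).
T_v = c_v·t/H_d² = 6.1×0.6/2.5² = 0.5856.
T_v = 0.5856 corresponds to the U > 60% branch:
U = 1 − 10^((1.781 − T_v)/0.933)/100 = 0.8089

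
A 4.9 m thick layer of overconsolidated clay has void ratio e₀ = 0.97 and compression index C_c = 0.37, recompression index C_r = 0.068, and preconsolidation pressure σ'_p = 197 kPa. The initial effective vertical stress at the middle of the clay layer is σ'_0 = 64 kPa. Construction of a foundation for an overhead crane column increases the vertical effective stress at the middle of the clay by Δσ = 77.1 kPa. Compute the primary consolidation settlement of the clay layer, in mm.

Final effective stress: σ'_f = 64 + 77.1 = 141.1 kPa.
σ'_f = 141.1 ≤ σ'_p = 197 kPa, so the clay remains overconsolidated and only the recompression index applies:
S_c = C_r·H/(1+e₀)·log₁₀(σ'_f/σ'_0) = 0.068×4.9/1.97×log₁₀(141.1/64)
    = 0.16914 × 0.34335 = 0.05807 m

S_c ≈ 58.1 mm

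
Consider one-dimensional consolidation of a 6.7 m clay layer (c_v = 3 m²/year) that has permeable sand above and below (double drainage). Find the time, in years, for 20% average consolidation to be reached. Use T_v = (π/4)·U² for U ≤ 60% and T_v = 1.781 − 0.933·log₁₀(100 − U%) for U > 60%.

Drainage path length: H_d = H/2 = 3.35 m (double drainage).
U ≤ 60%: T_v = (π/4)·U² = (π/4)×0.2² = 0.031416.
t = T_v·H_d²/c_v = 0.031416×3.35²/3 = 0.1175 years.

t ≈ 0.118 years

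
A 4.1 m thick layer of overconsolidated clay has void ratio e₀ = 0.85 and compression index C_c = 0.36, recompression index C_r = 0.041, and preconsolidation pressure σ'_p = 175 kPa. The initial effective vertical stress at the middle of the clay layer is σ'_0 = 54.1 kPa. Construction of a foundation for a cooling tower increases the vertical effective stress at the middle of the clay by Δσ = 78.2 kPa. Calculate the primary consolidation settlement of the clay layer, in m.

Final effective stress: σ'_f = 54.1 + 78.2 = 132.3 kPa.
σ'_f = 132.3 ≤ σ'_p = 175 kPa, so the clay remains overconsolidated and only the recompression index applies:
S_c = C_r·H/(1+e₀)·log₁₀(σ'_f/σ'_0) = 0.041×4.1/1.85×log₁₀(132.3/54.1)
    = 0.090864 × 0.38836 = 0.03529 m

S_c ≈ 0.0353 m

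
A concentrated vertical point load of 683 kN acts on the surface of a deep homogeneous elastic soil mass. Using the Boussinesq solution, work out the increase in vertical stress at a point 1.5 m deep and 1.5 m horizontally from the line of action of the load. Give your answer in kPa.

Δσ_z ≈ 25.6 kPa

Boussinesq vertical stress below a point load on an elastic half-space:
Δσ_z = 3P/(2πz²) · [1 + (r/z)²]^(−5/2)
r/z = 1.5/1.5 = 1; [1+(r/z)²]^(−5/2) = 0.17678.
Δσ_z = 3×683/(2π×1.5²) × 0.17678 = 144.94 × 0.17678 = 25.62 kPa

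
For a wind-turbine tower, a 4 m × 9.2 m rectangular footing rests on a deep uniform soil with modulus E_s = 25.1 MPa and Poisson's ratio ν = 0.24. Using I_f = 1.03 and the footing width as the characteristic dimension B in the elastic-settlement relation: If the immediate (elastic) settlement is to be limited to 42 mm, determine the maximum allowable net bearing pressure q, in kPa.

E_s = 25.1 MPa = 25100 kPa.
S_e = q·B·(1−ν²)/E_s · I_f  ⇒  q = S_e·E_s / (B·(1−ν²)·I_f).
q = 0.042 × 25100 / (4 × 0.9424 × 1.03) = 271.5 kPa

q ≈ 272 kPa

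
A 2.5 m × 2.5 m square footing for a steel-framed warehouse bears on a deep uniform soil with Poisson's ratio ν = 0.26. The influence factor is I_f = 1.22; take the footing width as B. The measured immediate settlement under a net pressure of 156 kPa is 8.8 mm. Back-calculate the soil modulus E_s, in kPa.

S_e = q·B·(1−ν²)/E_s · I_f  ⇒  E_s = q·B·(1−ν²)·I_f / S_e.
E_s = 156 × 2.5 × 0.9324 × 1.22 / 0.0088 = 50410 kPa

E_s ≈ 50400 kPa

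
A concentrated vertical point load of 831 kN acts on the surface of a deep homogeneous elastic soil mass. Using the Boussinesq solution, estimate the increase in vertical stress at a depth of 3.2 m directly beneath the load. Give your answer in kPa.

Boussinesq vertical stress below a point load on an elastic half-space:
Δσ_z = 3P/(2πz²) · [1 + (r/z)²]^(−5/2)
r/z = 0/3.2 = 0; [1+(r/z)²]^(−5/2) = 1.
Δσ_z = 3×831/(2π×3.2²) × 1 = 38.747 × 1 = 38.75 kPa

Δσ_z ≈ 38.7 kPa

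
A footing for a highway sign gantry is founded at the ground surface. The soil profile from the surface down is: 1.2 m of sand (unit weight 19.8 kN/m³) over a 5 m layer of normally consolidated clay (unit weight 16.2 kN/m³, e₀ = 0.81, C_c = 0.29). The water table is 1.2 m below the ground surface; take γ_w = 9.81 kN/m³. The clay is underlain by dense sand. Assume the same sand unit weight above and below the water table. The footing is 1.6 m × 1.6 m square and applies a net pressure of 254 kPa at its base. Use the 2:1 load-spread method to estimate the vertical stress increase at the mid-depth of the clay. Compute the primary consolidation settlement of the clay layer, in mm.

Mid-depth of clay below the ground surface: z = 1.2 + 5/2 = 3.7 m.
Total vertical stress at mid-clay: σ_v = 19.8×1.2 + 16.2×2.5 = 64.26 kPa.
Pore pressure: u = 9.81×(3.7 − 1.2) = 24.525 kPa.
Initial effective stress: σ'_0 = σ_v − u = 64.26 − 24.525 = 39.735 kPa.
Stress increase at mid-clay by the 2:1 spreading method:
Δσ = qBL/((B+z)(L+z)) = 254×1.6×1.6/((1.6+3.7)(1.6+3.7)) = 23.148 kPa
Final effective stress: σ'_f = σ'_0 + Δσ = 39.735 + 23.148 = 62.883 kPa.
Normally consolidated clay, so the full stress increment lies on the virgin compression line:
S_c = C_c·H/(1+e₀)·log₁₀(σ'_f/σ'_0) = 0.29×5/(1+0.81)×log₁₀(62.883/39.735)
    = 0.8011 × 0.19936 = 0.1597 m

S_c ≈ 160 mm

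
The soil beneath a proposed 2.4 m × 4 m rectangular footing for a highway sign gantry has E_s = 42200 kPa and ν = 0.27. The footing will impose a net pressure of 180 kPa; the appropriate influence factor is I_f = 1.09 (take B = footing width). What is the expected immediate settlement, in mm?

S_e ≈ 10.3 mm

Immediate (elastic) settlement: S_e = q·B·(1−ν²)/E_s · I_f.
S_e = 180 × 2.4 × (1 − 0.27²) / 42200 × 1.09
    = 180 × 2.4 × 0.9271 / 42200 × 1.09
    = 0.01034 m = 10.34 mm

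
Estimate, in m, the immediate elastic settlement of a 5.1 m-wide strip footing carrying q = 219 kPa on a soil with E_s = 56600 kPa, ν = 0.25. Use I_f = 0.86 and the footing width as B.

Immediate (elastic) settlement: S_e = q·B·(1−ν²)/E_s · I_f.
S_e = 219 × 5.1 × (1 − 0.25²) / 56600 × 0.86
    = 219 × 5.1 × 0.9375 / 56600 × 0.86
    = 0.01591 m

S_e ≈ 0.0159 m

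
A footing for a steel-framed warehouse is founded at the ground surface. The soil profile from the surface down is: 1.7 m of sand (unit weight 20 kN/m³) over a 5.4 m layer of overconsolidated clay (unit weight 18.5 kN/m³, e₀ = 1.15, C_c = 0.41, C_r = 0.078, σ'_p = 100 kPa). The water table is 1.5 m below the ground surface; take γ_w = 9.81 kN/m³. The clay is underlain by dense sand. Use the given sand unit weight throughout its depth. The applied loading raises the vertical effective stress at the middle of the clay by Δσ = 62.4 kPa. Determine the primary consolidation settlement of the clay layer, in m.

S_c ≈ 0.124 m

Mid-depth of clay below the ground surface: z = 1.7 + 5.4/2 = 4.4 m.
Total vertical stress at mid-clay: σ_v = 20×1.7 + 18.5×2.7 = 83.95 kPa.
Pore pressure: u = 9.81×(4.4 − 1.5) = 28.449 kPa.
Initial effective stress: σ'_0 = σ_v − u = 83.95 − 28.449 = 55.501 kPa.
Final effective stress: σ'_f = 55.501 + 62.4 = 117.9 kPa.
σ'_f = 117.9 > σ'_p = 100 kPa, so the stress path crosses the preconsolidation pressure — recompression up to σ'_p, then virgin compression beyond:
S_c = H/(1+e₀)·[C_r·log₁₀(σ'_p/σ'_0) + C_c·log₁₀(σ'_f/σ'_p)]
    = 5.4/2.15 × [0.078×log₁₀(100/55.501) + 0.41×log₁₀(117.9/100)]
    = 2.5116 × [0.019945 + 0.029321] = 0.1237 m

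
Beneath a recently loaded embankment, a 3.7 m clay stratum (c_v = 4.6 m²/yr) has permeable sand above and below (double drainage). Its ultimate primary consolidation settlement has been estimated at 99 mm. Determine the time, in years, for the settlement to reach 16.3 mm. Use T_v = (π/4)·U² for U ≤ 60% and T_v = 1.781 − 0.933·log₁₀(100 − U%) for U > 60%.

t ≈ 0.0158 years

Drainage path length: H_d = H/2 = 1.85 m (double drainage).
U = S(t)/S_ult = 16.3/99 = 0.1646.
U ≤ 60%: T_v = (π/4)·U² = (π/4)×0.16465² = 0.021291.
t = T_v·H_d²/c_v = 0.021291×1.85²/4.6 = 0.01584 years.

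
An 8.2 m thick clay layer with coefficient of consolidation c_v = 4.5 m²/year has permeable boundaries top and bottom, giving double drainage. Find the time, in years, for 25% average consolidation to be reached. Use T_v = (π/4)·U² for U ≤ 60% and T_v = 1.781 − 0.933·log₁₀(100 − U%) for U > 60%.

t ≈ 0.183 years

Drainage path length: H_d = H/2 = 4.1 m (double drainage).
U ≤ 60%: T_v = (π/4)·U² = (π/4)×0.25² = 0.049087.
t = T_v·H_d²/c_v = 0.049087×4.1²/4.5 = 0.1834 years.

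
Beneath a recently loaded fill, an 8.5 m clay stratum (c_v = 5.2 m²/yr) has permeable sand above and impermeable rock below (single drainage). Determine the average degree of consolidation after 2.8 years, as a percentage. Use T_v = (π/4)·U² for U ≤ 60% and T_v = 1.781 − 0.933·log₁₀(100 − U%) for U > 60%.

Drainage path length: H_d = H = 8.5 m (single drainage).
T_v = c_v·t/H_d² = 5.2×2.8/8.5² = 0.20152.
T_v = 0.20152 corresponds to the U ≤ 60% branch:
U = √(4T_v/π) = 0.5065

U ≈ 50.7 %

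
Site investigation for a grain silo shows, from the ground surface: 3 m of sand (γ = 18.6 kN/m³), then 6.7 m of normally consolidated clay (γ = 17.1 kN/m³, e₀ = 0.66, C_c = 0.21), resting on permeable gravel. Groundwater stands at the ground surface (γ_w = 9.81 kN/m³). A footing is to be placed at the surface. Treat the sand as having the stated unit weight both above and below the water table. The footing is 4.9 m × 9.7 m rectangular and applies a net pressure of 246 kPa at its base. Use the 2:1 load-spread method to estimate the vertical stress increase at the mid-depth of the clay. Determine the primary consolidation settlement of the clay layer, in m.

S_c ≈ 0.303 m

Mid-depth of clay below the ground surface: z = 3 + 6.7/2 = 6.35 m.
Total vertical stress at mid-clay: σ_v = 18.6×3 + 17.1×3.35 = 113.09 kPa.
Pore pressure: u = 9.81×(6.35 − 0) = 62.294 kPa.
Initial effective stress: σ'_0 = σ_v − u = 113.09 − 62.294 = 50.796 kPa.
Stress increase at mid-clay by the 2:1 spreading method:
Δσ = qBL/((B+z)(L+z)) = 246×4.9×9.7/((4.9+6.35)(9.7+6.35)) = 64.755 kPa
Final effective stress: σ'_f = σ'_0 + Δσ = 50.796 + 64.755 = 115.55 kPa.
Normally consolidated clay, so the full stress increment lies on the virgin compression line:
S_c = C_c·H/(1+e₀)·log₁₀(σ'_f/σ'_0) = 0.21×6.7/(1+0.66)×log₁₀(115.55/50.796)
    = 0.84759 × 0.35694 = 0.3025 m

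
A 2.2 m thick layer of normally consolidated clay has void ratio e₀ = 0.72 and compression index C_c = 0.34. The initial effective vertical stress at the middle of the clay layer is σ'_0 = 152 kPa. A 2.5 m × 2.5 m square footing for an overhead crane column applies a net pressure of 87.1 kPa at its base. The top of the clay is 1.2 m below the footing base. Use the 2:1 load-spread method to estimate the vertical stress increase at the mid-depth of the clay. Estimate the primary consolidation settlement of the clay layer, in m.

Mid-depth of clay below the footing base: z = 1.2 + 2.2/2 = 2.3 m.
Stress increase at mid-clay by the 2:1 spreading method:
Δσ = qBL/((B+z)(L+z)) = 87.1×2.5×2.5/((2.5+2.3)(2.5+2.3)) = 23.627 kPa
Final effective stress: σ'_f = σ'_0 + Δσ = 152 + 23.627 = 175.63 kPa.
Normally consolidated clay, so the full stress increment lies on the virgin compression line:
S_c = C_c·H/(1+e₀)·log₁₀(σ'_f/σ'_0) = 0.34×2.2/(1+0.72)×log₁₀(175.63/152)
    = 0.43488 × 0.062755 = 0.02729 m

S_c ≈ 0.0273 m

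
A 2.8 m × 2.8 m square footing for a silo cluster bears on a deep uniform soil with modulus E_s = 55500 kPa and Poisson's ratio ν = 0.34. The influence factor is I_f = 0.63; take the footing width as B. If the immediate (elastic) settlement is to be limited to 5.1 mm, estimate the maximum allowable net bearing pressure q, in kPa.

S_e = q·B·(1−ν²)/E_s · I_f  ⇒  q = S_e·E_s / (B·(1−ν²)·I_f).
q = 0.0051 × 55500 / (2.8 × 0.8844 × 0.63) = 181.4 kPa

q ≈ 181 kPa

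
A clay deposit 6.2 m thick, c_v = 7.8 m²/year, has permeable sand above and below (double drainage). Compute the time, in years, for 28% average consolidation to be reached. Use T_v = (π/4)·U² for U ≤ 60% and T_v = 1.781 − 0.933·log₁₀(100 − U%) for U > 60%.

t ≈ 0.0759 years

Drainage path length: H_d = H/2 = 3.1 m (double drainage).
U ≤ 60%: T_v = (π/4)·U² = (π/4)×0.28² = 0.061575.
t = T_v·H_d²/c_v = 0.061575×3.1²/7.8 = 0.07586 years.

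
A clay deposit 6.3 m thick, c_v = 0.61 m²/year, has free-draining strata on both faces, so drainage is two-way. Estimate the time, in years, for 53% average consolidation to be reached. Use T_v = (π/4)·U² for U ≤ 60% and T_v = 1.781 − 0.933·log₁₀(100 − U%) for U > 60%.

Drainage path length: H_d = H/2 = 3.15 m (double drainage).
U ≤ 60%: T_v = (π/4)·U² = (π/4)×0.53² = 0.22062.
t = T_v·H_d²/c_v = 0.22062×3.15²/0.61 = 3.589 years.

t ≈ 3.59 years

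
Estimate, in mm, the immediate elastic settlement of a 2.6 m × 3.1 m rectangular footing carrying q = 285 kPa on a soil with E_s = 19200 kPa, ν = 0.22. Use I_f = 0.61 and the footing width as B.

S_e ≈ 22.4 mm

Immediate (elastic) settlement: S_e = q·B·(1−ν²)/E_s · I_f.
S_e = 285 × 2.6 × (1 − 0.22²) / 19200 × 0.61
    = 285 × 2.6 × 0.9516 / 19200 × 0.61
    = 0.0224 m = 22.4 mm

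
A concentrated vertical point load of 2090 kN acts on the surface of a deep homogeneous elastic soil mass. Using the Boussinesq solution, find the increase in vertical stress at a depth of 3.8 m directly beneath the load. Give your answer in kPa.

Boussinesq vertical stress below a point load on an elastic half-space:
Δσ_z = 3P/(2πz²) · [1 + (r/z)²]^(−5/2)
r/z = 0/3.8 = 0; [1+(r/z)²]^(−5/2) = 1.
Δσ_z = 3×2090/(2π×3.8²) × 1 = 69.107 × 1 = 69.11 kPa

Δσ_z ≈ 69.1 kPa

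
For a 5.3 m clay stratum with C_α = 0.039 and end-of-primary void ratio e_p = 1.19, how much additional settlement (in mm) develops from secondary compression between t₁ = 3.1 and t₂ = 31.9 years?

Secondary compression: S_s = C_α·H/(1+e_p)·log₁₀(t₂/t₁)
S_s = 0.039×5.3/(1+1.19)×log₁₀(31.9/3.1)
    = 0.09438 × 1.012 = 0.09556 m

S_s ≈ 95.6 mm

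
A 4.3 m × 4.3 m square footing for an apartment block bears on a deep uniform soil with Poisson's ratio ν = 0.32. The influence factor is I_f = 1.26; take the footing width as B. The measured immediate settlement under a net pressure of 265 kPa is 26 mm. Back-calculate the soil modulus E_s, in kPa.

E_s ≈ 49600 kPa

S_e = q·B·(1−ν²)/E_s · I_f  ⇒  E_s = q·B·(1−ν²)·I_f / S_e.
E_s = 265 × 4.3 × 0.8976 × 1.26 / 0.026 = 49570 kPa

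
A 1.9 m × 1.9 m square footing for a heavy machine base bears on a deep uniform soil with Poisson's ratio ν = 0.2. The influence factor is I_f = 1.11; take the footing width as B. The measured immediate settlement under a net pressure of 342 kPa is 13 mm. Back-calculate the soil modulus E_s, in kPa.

S_e = q·B·(1−ν²)/E_s · I_f  ⇒  E_s = q·B·(1−ν²)·I_f / S_e.
E_s = 342 × 1.9 × 0.96 × 1.11 / 0.013 = 53260 kPa

E_s ≈ 53300 kPa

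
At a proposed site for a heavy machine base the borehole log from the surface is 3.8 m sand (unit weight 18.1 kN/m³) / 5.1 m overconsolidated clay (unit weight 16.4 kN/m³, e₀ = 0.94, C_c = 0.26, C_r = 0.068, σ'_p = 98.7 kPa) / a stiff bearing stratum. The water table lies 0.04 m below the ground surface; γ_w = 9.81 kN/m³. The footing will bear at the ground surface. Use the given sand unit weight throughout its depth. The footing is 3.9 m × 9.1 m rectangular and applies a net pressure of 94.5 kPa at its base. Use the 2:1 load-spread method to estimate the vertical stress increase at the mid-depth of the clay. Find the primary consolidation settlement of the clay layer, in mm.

S_c ≈ 28 mm

Mid-depth of clay below the ground surface: z = 3.8 + 5.1/2 = 6.35 m.
Total vertical stress at mid-clay: σ_v = 18.1×3.8 + 16.4×2.55 = 110.6 kPa.
Pore pressure: u = 9.81×(6.35 − 0.04) = 61.901 kPa.
Initial effective stress: σ'_0 = σ_v − u = 110.6 − 61.901 = 48.699 kPa.
Stress increase at mid-clay by the 2:1 spreading method:
Δσ = qBL/((B+z)(L+z)) = 94.5×3.9×9.1/((3.9+6.35)(9.1+6.35)) = 21.178 kPa
Final effective stress: σ'_f = 48.699 + 21.178 = 69.877 kPa.
σ'_f = 69.877 ≤ σ'_p = 98.7 kPa, so the clay remains overconsolidated and only the recompression index applies:
S_c = C_r·H/(1+e₀)·log₁₀(σ'_f/σ'_0) = 0.068×5.1/1.94×log₁₀(69.877/48.699)
    = 0.17877 × 0.15681 = 0.02803 m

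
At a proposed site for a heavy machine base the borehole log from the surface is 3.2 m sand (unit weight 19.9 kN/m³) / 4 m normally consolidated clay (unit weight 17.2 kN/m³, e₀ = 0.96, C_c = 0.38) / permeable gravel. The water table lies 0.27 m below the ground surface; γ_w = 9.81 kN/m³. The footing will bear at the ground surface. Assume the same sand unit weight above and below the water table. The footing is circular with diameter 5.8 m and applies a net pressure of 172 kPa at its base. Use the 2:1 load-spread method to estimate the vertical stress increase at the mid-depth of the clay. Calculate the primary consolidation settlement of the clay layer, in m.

S_c ≈ 0.227 m

Mid-depth of clay below the ground surface: z = 3.2 + 4/2 = 5.2 m.
Total vertical stress at mid-clay: σ_v = 19.9×3.2 + 17.2×2 = 98.08 kPa.
Pore pressure: u = 9.81×(5.2 − 0.27) = 48.363 kPa.
Initial effective stress: σ'_0 = σ_v − u = 98.08 − 48.363 = 49.717 kPa.
Stress increase at mid-clay by the 2:1 spreading method:
Δσ ≈ qD²/(D+z)² = 172×5.8²/(5.8+5.2)² = 47.819 kPa
Final effective stress: σ'_f = σ'_0 + Δσ = 49.717 + 47.819 = 97.536 kPa.
Normally consolidated clay, so the full stress increment lies on the virgin compression line:
S_c = C_c·H/(1+e₀)·log₁₀(σ'_f/σ'_0) = 0.38×4/(1+0.96)×log₁₀(97.536/49.717)
    = 0.77551 × 0.29266 = 0.227 m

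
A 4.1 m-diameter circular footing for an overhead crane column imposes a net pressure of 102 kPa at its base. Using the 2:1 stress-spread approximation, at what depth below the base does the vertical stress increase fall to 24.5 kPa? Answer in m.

z ≈ 4.27 m

2:1 spreading — at depth z the loaded area has grown by z in each plan dimension:
qD²/(D+z)² = Δσ_z ⇒ z = D(√(q/Δσ_z) − 1) = 4.1×(√(102/24.5) − 1) = 4.266 m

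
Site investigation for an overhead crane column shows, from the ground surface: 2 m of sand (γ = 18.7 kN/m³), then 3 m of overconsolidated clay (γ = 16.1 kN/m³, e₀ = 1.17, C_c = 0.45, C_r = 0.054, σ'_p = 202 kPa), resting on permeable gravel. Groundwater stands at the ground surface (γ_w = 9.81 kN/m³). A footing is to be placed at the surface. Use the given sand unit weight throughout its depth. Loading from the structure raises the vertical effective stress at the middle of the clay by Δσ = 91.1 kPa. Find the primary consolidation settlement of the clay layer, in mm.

Mid-depth of clay below the ground surface: z = 2 + 3/2 = 3.5 m.
Total vertical stress at mid-clay: σ_v = 18.7×2 + 16.1×1.5 = 61.55 kPa.
Pore pressure: u = 9.81×(3.5 − 0) = 34.335 kPa.
Initial effective stress: σ'_0 = σ_v − u = 61.55 − 34.335 = 27.215 kPa.
Final effective stress: σ'_f = 27.215 + 91.1 = 118.31 kPa.
σ'_f = 118.31 ≤ σ'_p = 202 kPa, so the clay remains overconsolidated and only the recompression index applies:
S_c = C_r·H/(1+e₀)·log₁₀(σ'_f/σ'_0) = 0.054×3/2.17×log₁₀(118.31/27.215)
    = 0.074655 × 0.63821 = 0.04765 m

S_c ≈ 47.6 mm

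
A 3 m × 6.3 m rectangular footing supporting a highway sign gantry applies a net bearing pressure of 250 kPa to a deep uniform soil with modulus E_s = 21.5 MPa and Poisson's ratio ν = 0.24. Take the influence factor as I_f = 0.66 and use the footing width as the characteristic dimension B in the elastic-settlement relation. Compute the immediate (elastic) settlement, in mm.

S_e ≈ 21.7 mm

Immediate (elastic) settlement: S_e = q·B·(1−ν²)/E_s · I_f.
E_s = 21.5 MPa = 21500 kPa.
S_e = 250 × 3 × (1 − 0.24²) / 21500 × 0.66
    = 250 × 3 × 0.9424 / 21500 × 0.66
    = 0.0217 m = 21.7 mm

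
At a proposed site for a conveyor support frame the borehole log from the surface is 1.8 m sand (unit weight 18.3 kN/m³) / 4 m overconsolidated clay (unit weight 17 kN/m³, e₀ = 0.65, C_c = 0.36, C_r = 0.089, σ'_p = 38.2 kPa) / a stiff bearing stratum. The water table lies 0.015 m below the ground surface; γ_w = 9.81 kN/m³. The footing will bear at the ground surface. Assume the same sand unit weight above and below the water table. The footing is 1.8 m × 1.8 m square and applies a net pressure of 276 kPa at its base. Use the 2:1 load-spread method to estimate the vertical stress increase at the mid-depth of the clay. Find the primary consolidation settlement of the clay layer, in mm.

S_c ≈ 184 mm

Mid-depth of clay below the ground surface: z = 1.8 + 4/2 = 3.8 m.
Total vertical stress at mid-clay: σ_v = 18.3×1.8 + 17×2 = 66.94 kPa.
Pore pressure: u = 9.81×(3.8 − 0.015) = 37.131 kPa.
Initial effective stress: σ'_0 = σ_v − u = 66.94 − 37.131 = 29.809 kPa.
Stress increase at mid-clay by the 2:1 spreading method:
Δσ = qBL/((B+z)(L+z)) = 276×1.8×1.8/((1.8+3.8)(1.8+3.8)) = 28.515 kPa
Final effective stress: σ'_f = 29.809 + 28.515 = 58.324 kPa.
σ'_f = 58.324 > σ'_p = 38.2 kPa, so the stress path crosses the preconsolidation pressure — recompression up to σ'_p, then virgin compression beyond:
S_c = H/(1+e₀)·[C_r·log₁₀(σ'_p/σ'_0) + C_c·log₁₀(σ'_f/σ'_p)]
    = 4/1.65 × [0.089×log₁₀(38.2/29.809) + 0.36×log₁₀(58.324/38.2)]
    = 2.4242 × [0.0095867 + 0.066162] = 0.1836 m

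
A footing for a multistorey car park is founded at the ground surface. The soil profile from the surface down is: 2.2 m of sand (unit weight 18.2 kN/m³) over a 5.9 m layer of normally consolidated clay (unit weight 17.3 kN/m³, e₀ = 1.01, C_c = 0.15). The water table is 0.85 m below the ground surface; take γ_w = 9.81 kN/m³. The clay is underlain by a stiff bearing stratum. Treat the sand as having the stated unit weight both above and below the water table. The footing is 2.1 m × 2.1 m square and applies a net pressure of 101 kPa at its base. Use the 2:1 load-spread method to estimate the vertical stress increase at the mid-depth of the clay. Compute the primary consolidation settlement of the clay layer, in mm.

S_c ≈ 30.6 mm

Mid-depth of clay below the ground surface: z = 2.2 + 5.9/2 = 5.15 m.
Total vertical stress at mid-clay: σ_v = 18.2×2.2 + 17.3×2.95 = 91.075 kPa.
Pore pressure: u = 9.81×(5.15 − 0.85) = 42.183 kPa.
Initial effective stress: σ'_0 = σ_v − u = 91.075 − 42.183 = 48.892 kPa.
Stress increase at mid-clay by the 2:1 spreading method:
Δσ = qBL/((B+z)(L+z)) = 101×2.1×2.1/((2.1+5.15)(2.1+5.15)) = 8.4739 kPa
Final effective stress: σ'_f = σ'_0 + Δσ = 48.892 + 8.4739 = 57.366 kPa.
Normally consolidated clay, so the full stress increment lies on the virgin compression line:
S_c = C_c·H/(1+e₀)·log₁₀(σ'_f/σ'_0) = 0.15×5.9/(1+1.01)×log₁₀(57.366/48.892)
    = 0.4403 × 0.069417 = 0.03056 m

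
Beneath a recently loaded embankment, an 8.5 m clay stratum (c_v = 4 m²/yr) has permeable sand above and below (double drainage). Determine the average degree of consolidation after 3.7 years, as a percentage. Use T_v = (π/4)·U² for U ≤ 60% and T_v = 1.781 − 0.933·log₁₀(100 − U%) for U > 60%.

Drainage path length: H_d = H/2 = 4.25 m (double drainage).
T_v = c_v·t/H_d² = 4×3.7/4.25² = 0.81938.
T_v = 0.81938 corresponds to the U > 60% branch:
U = 1 − 10^((1.781 − T_v)/0.933)/100 = 0.8927

U ≈ 89.3 %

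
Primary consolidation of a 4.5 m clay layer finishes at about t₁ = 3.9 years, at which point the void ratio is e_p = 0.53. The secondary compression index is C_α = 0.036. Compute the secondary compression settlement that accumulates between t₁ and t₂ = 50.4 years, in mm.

S_s ≈ 118 mm

Secondary compression: S_s = C_α·H/(1+e_p)·log₁₀(t₂/t₁)
S_s = 0.036×4.5/(1+0.53)×log₁₀(50.4/3.9)
    = 0.1059 × 1.111 = 0.1177 m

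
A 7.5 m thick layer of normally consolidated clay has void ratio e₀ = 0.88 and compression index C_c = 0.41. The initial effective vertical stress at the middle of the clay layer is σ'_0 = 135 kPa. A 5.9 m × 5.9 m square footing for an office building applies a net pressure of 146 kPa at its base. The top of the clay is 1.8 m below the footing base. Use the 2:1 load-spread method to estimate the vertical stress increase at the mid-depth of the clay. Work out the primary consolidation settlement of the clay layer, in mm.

S_c ≈ 179 mm

Mid-depth of clay below the footing base: z = 1.8 + 7.5/2 = 5.55 m.
Stress increase at mid-clay by the 2:1 spreading method:
Δσ = qBL/((B+z)(L+z)) = 146×5.9×5.9/((5.9+5.55)(5.9+5.55)) = 38.766 kPa
Final effective stress: σ'_f = σ'_0 + Δσ = 135 + 38.766 = 173.77 kPa.
Normally consolidated clay, so the full stress increment lies on the virgin compression line:
S_c = C_c·H/(1+e₀)·log₁₀(σ'_f/σ'_0) = 0.41×7.5/(1+0.88)×log₁₀(173.77/135)
    = 1.6356 × 0.10964 = 0.1793 m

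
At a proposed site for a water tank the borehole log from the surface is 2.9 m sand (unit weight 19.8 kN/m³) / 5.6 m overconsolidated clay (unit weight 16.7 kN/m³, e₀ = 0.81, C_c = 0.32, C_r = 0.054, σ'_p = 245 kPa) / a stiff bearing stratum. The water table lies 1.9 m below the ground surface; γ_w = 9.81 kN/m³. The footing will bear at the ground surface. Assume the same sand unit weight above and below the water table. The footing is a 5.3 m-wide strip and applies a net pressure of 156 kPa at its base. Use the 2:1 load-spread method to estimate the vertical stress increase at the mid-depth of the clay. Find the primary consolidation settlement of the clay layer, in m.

Mid-depth of clay below the ground surface: z = 2.9 + 5.6/2 = 5.7 m.
Total vertical stress at mid-clay: σ_v = 19.8×2.9 + 16.7×2.8 = 104.18 kPa.
Pore pressure: u = 9.81×(5.7 − 1.9) = 37.278 kPa.
Initial effective stress: σ'_0 = σ_v − u = 104.18 − 37.278 = 66.902 kPa.
Stress increase at mid-clay by the 2:1 spreading method:
Δσ = qB/(B+z) = 156×5.3/(5.3+5.7) = 75.164 kPa
Final effective stress: σ'_f = 66.902 + 75.164 = 142.07 kPa.
σ'_f = 142.07 ≤ σ'_p = 245 kPa, so the clay remains overconsolidated and only the recompression index applies:
S_c = C_r·H/(1+e₀)·log₁₀(σ'_f/σ'_0) = 0.054×5.6/1.81×log₁₀(142.07/66.902)
    = 0.16707 × 0.32706 = 0.05464 m

S_c ≈ 0.0546 m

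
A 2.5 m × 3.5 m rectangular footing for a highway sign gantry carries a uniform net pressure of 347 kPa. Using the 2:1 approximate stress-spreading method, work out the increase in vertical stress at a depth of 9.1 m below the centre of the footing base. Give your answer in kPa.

By the 2:1 method the load spreads at 1 horizontal : 2 vertical, so at depth z the loaded area has grown by z in each plan dimension:
Δσ = qBL/((B+z)(L+z)) = 347×2.5×3.5/((2.5+9.1)(3.5+9.1)) = 20.773 kPa

Δσ_z ≈ 20.8 kPa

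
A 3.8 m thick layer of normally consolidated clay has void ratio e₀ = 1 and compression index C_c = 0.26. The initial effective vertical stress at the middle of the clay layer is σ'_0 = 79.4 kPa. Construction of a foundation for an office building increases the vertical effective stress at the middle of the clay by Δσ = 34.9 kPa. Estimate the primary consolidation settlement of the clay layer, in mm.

Final effective stress: σ'_f = σ'_0 + Δσ = 79.4 + 34.9 = 114.3 kPa.
Normally consolidated clay, so the full stress increment lies on the virgin compression line:
S_c = C_c·H/(1+e₀)·log₁₀(σ'_f/σ'_0) = 0.26×3.8/(1+1)×log₁₀(114.3/79.4)
    = 0.494 × 0.15823 = 0.07817 m

S_c ≈ 78.2 mm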